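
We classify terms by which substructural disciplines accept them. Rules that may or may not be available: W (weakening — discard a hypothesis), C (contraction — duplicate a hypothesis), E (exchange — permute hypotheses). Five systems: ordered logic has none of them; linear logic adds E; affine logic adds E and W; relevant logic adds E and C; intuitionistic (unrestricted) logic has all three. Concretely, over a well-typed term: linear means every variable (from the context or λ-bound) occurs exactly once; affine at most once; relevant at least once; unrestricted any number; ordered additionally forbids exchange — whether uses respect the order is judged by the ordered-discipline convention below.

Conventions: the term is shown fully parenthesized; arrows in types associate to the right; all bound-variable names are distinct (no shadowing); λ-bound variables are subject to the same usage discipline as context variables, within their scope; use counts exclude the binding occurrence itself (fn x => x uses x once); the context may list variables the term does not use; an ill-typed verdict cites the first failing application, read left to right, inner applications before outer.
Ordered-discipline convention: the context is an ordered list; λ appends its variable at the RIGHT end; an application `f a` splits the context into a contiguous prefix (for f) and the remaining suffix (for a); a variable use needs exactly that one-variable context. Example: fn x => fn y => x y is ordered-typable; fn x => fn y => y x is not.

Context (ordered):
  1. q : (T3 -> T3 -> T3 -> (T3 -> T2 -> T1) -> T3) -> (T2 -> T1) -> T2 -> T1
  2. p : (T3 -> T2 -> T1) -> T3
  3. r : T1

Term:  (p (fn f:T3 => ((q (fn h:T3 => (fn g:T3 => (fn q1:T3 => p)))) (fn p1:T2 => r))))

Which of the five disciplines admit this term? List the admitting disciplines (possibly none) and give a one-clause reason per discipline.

accepted by: unrestricted
variable uses: q=1; p=2; r=1; f (bound)=0; h (bound)=0; g (bound)=0; q1 (bound)=0; p1 (bound)=0
left-to-right use order: p, q, p, r
typing: the term checks, with type T3
ordered ✗ (p ×2 used more than once (contraction); needs weakening: f, h, g, q1, p1 unused)
linear ✗ (p ×2 used more than once (contraction); needs weakening: f, h, g, q1, p1 unused)
affine ✗ (p ×2 used more than once (contraction))
relevant ✗ (needs weakening: f, h, g, q1, p1 unused)
unrestricted ✓ (typability at T3 is all that's needed)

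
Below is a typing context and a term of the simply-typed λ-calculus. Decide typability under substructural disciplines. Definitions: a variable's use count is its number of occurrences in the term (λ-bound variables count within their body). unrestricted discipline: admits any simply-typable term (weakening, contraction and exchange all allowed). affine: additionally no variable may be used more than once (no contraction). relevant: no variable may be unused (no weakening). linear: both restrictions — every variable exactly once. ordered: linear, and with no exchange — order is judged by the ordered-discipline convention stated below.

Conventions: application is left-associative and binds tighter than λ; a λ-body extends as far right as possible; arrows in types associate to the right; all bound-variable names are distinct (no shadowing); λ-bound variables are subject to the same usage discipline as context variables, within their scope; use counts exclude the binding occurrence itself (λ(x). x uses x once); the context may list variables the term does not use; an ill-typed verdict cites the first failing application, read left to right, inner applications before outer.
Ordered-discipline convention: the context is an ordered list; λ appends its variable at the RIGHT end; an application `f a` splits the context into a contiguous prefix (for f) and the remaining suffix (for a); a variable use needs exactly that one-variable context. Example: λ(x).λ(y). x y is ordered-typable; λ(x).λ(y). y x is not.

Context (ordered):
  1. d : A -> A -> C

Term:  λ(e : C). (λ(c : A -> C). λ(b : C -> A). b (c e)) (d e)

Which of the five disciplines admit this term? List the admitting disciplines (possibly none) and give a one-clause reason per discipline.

admitted by: none
usage: d=1; e [bound]=2; c [bound]=1; b [bound]=1
uses in reading order: b, c, e, d, e
typing: ill-typed: argument of type C where A is required
ordered: ✗, a type mismatch blocks all five
linear: ✗, the type mismatch rejects it
affine: ✗, not simply typable
relevant: ✗, fails simple typing
unrestricted: ✗, a type mismatch blocks all five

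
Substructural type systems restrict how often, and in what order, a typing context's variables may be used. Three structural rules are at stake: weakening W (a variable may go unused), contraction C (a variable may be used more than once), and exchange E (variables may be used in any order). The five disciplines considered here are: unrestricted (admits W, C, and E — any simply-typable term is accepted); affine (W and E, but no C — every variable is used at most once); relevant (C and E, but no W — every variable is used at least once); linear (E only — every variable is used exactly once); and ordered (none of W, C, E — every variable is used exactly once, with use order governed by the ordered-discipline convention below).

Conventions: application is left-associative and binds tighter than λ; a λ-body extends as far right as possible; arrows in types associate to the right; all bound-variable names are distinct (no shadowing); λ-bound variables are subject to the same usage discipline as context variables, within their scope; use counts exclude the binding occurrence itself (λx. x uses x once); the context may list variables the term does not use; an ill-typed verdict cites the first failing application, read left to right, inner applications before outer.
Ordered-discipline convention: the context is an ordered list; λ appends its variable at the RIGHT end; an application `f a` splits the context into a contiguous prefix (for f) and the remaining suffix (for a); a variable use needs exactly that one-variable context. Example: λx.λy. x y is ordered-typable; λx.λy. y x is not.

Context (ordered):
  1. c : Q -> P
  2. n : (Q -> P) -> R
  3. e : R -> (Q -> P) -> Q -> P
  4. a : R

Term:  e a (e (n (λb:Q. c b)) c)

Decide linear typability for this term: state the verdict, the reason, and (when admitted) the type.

no — c ×2, e ×2 used more than once (contraction)
variable uses: c: 2×; n: 1×; e: 2×; a: 1×; b (λ-bound): 1×
left-to-right use order: e, a, e, n, c, b, c
typing: well-typed at Q -> P
summary: ordered ✗ · linear ✗ · affine ✗ · relevant ✓ · unrestricted ✓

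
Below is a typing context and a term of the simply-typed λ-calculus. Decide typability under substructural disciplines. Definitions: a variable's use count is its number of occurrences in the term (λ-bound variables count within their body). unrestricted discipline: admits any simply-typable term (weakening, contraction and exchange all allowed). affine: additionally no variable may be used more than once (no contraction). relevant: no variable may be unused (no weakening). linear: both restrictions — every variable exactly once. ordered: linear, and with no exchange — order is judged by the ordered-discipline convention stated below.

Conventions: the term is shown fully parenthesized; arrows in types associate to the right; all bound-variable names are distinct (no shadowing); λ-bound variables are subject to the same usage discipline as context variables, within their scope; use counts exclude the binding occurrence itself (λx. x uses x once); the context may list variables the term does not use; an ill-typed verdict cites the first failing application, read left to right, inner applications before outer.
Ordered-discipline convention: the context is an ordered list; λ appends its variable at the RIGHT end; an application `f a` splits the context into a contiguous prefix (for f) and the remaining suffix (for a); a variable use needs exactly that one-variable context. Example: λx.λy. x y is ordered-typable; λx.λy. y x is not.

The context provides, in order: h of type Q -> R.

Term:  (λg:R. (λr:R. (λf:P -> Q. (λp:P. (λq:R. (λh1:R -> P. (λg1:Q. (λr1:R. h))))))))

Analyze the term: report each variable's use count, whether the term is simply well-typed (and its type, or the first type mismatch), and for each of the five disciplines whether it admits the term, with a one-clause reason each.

use counts: h=1, g (λ-bound)=0, r (λ-bound)=0, f (λ-bound)=0, p (λ-bound)=0, q (λ-bound)=0, h1 (λ-bound)=0, g1 (λ-bound)=0, r1 (λ-bound)=0
left-to-right use order: h
typing: ✓ — R -> R -> (P -> Q) -> P -> R -> (R -> P) -> Q -> R -> Q -> R
ordered: ✗ — g, r, f, p, q, h1, g1, r1 never used (weakening)
linear: ✗ — g, r, f, p, q, h1, g1, r1 never used (weakening)
affine: ✓ — none of h, g, r, f, p, q, h1, g1, r1 used more than once
relevant: ✗ — g, r, f, p, q, h1, g1, r1 never used (weakening)
unrestricted: ✓ — simply typable at R -> R -> (P -> Q) -> P -> R -> (R -> P) -> Q -> R -> Q -> R; W, C, E all held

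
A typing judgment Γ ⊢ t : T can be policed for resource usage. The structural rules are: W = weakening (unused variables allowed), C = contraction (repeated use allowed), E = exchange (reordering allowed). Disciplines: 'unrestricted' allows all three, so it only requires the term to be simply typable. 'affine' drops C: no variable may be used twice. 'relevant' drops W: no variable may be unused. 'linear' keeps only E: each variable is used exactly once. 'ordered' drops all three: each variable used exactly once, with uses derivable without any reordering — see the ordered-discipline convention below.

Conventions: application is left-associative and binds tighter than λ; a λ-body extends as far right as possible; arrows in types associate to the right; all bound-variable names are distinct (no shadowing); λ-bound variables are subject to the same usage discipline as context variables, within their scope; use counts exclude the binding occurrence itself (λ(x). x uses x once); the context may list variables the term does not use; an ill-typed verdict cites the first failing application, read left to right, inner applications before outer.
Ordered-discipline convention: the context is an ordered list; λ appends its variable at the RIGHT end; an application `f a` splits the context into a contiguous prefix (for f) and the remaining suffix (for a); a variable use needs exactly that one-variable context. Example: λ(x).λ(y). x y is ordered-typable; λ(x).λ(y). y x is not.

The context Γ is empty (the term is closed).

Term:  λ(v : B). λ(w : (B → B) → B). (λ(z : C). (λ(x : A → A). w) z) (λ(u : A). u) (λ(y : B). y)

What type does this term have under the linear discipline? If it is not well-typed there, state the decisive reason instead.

not well-typed under linear — fails simple typing
use counts: v (λ-bound) ×0, w (λ-bound) ×1, z (λ-bound) ×1, x (λ-bound) ×0, u (λ-bound) ×1, y (λ-bound) ×1
order of uses: w, z, u, y
typing: ill-typed: an argument C mismatches the expected A → A
all disciplines: ordered ✗ · linear ✗ · affine ✗ · relevant ✗ · unrestricted ✗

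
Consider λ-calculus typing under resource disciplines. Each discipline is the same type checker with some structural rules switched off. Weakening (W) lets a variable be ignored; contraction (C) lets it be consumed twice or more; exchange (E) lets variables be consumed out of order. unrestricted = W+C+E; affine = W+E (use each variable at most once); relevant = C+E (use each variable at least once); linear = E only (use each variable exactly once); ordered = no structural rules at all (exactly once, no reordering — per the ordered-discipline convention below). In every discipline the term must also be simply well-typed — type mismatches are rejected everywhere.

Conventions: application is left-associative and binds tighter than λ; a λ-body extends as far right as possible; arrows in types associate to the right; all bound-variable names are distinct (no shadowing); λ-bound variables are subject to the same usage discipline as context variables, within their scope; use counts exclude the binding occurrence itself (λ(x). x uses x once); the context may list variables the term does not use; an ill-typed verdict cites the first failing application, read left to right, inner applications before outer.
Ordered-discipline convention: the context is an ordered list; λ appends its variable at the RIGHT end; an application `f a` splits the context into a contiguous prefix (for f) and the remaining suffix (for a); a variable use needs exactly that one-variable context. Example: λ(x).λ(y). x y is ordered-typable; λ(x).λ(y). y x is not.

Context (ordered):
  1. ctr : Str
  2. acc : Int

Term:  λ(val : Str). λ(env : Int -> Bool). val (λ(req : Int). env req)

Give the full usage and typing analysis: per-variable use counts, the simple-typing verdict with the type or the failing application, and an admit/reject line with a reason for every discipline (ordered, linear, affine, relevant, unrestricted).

usage: ctr: 0×, acc: 0×, val (λ-bound): 1×, env (λ-bound): 1×, req (λ-bound): 1×
order of uses: val, env, req
typing: ill-typed: can't apply a value of type Str
ordered: ✗ — the type mismatch rejects it
linear: ✗ — not simply typable
affine: ✗ — fails simple typing
relevant: ✗ — a type mismatch blocks all five
unrestricted: ✗ — the type mismatch rejects it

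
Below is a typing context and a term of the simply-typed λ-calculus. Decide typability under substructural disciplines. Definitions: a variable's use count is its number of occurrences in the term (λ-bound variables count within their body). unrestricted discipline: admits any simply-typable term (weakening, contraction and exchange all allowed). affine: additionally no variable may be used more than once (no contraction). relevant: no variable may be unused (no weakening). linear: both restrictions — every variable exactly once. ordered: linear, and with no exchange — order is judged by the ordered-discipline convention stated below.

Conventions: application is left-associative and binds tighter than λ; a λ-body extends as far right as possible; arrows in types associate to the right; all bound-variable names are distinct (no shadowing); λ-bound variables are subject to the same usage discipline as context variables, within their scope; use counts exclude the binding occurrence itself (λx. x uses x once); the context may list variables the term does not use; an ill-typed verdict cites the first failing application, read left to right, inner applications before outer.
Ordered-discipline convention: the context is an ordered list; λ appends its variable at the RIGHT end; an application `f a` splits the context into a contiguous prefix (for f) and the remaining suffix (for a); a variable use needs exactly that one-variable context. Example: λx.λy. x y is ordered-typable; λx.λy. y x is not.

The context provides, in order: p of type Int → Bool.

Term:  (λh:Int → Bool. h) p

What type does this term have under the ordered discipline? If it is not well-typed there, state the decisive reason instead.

term : Int → Bool
variable uses: p: 1, h (λ-bound): 1
order of uses: h, p
typing: the term checks, with type Int → Bool
across the five disciplines: ordered ✓; linear ✓; affine ✓; relevant ✓; unrestricted ✓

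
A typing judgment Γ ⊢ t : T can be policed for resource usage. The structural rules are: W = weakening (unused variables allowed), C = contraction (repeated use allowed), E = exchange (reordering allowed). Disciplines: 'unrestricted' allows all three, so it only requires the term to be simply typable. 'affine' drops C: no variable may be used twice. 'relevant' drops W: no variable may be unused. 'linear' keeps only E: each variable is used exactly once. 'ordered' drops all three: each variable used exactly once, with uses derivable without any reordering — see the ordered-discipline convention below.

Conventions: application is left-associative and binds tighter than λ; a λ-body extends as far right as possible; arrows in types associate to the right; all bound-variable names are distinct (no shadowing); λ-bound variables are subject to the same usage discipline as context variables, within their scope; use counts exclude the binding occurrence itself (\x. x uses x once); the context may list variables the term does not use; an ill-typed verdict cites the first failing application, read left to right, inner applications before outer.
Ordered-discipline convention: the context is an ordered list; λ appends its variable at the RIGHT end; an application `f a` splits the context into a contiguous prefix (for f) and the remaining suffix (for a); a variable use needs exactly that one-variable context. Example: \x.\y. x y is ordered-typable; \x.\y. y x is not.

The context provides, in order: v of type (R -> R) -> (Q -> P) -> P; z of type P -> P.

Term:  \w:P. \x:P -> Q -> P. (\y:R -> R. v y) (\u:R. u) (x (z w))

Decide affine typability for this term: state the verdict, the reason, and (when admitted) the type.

yes — no duplicate uses among v, z, w, x, y, u; term : P -> (P -> Q -> P) -> P
counts: v=1, z=1, w (bound)=1, x (bound)=1, y (bound)=1, u (bound)=1
order of uses: v, y, u, x, z, w
typing: well-typed — term : P -> (P -> Q -> P) -> P
across the five disciplines: ordered ✗ | linear ✓ | affine ✓ | relevant ✓ | unrestricted ✓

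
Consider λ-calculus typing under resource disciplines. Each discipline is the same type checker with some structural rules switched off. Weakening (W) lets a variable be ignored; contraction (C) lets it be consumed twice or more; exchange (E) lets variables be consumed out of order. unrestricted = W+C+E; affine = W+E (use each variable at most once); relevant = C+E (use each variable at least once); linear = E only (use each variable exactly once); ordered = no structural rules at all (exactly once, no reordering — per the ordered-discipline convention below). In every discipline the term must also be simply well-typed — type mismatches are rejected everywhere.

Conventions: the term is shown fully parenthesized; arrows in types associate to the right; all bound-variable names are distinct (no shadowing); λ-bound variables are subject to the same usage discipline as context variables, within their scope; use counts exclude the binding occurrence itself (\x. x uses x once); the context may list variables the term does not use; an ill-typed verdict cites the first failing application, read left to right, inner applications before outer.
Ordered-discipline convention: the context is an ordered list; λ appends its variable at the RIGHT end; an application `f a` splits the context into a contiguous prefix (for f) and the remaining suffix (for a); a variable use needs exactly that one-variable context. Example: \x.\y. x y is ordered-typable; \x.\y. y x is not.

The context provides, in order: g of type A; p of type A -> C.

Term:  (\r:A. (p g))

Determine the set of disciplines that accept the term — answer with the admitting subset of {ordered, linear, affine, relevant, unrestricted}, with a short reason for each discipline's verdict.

admitted in: affine, unrestricted
use counts: g: 1×; p: 1×; r (λ-bound): 0×
left-to-right use order: p, g
typing: well-typed at A -> C
ordered: ✗, unused: r — weakening required
linear: ✗, unused: r — weakening required
affine: ✓, none of g, p, r used more than once
relevant: ✗, unused: r — weakening required
unrestricted: ✓, simply typable at A -> C; W, C, E all held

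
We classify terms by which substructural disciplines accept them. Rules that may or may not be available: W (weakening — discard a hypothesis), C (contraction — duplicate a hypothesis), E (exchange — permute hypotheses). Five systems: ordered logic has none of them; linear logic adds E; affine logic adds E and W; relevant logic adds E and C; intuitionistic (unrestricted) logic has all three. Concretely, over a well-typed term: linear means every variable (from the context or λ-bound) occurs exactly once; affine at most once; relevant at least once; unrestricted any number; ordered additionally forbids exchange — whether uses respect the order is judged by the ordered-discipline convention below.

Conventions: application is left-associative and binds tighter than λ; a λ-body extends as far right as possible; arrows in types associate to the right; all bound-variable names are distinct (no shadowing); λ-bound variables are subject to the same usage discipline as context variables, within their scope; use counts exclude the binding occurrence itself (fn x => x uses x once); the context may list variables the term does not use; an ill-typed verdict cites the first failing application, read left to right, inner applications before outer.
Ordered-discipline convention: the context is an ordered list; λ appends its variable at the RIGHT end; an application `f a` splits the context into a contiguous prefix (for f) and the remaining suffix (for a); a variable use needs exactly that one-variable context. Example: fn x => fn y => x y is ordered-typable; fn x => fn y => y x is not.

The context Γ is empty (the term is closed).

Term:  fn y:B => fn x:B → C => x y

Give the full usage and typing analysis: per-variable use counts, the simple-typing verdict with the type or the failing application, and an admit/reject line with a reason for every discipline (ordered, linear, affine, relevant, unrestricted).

usage: y (bound): 1; x (bound): 1
order of uses: x, y
typing: the term checks, with type B → (B → C) → C
ordered: ✗, no ordered split (uses run x, y)
linear: ✓, exactly-once usage across y, x
affine: ✓, y, x: no repeats, contraction unneeded
relevant: ✓, y, x: all used, weakening unneeded
unrestricted: ✓, simply typable at B → (B → C) → C; W, C, E all held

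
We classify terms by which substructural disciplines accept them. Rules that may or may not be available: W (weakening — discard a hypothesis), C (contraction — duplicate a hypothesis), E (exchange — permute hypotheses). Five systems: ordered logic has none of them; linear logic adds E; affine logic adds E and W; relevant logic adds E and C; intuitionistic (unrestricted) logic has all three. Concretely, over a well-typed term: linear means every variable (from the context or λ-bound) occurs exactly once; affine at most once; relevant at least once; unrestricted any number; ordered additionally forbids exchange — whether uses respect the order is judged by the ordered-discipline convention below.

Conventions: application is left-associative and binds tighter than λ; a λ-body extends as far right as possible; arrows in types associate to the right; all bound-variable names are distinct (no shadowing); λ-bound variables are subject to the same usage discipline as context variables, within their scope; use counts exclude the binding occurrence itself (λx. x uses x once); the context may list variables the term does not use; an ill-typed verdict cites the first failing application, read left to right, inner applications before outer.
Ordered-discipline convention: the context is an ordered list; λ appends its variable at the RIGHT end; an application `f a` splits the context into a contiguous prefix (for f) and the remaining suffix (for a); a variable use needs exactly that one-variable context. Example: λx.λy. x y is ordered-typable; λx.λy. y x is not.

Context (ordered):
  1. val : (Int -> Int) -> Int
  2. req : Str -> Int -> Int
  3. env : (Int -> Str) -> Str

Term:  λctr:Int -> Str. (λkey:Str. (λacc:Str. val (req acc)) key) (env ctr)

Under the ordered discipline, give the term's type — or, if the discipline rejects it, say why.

term : (Int -> Str) -> Int
usage: val=1; req=1; env=1; ctr [bound]=1; key [bound]=1; acc [bound]=1
left-to-right use order: val, req, acc, key, env, ctr
typing: ✓ — (Int -> Str) -> Int
summary: ordered ✓; linear ✓; affine ✓; relevant ✓; unrestricted ✓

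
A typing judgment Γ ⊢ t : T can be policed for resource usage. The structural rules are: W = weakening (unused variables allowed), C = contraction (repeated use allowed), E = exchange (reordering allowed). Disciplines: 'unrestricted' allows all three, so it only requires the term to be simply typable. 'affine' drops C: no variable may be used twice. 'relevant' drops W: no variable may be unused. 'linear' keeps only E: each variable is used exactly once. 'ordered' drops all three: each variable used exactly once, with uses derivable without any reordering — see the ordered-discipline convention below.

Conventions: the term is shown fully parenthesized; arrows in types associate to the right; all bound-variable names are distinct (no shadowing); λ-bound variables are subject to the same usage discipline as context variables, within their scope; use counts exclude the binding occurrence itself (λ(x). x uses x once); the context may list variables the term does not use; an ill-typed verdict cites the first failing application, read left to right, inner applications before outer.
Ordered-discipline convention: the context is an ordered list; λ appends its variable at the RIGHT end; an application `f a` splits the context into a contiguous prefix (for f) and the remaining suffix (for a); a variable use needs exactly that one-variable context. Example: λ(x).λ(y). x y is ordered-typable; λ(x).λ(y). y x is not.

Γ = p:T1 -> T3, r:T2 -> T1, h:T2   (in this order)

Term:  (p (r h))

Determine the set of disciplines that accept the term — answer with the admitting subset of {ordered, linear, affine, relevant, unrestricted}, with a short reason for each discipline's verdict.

admitted by: ordered, linear, affine, relevant, unrestricted
variable uses: p: 1; r: 1; h: 1
left-to-right use order: p, r, h
typing: well-typed at T3
ordered: ✓ — p, r, h: once each, no exchange needed
linear: ✓ — each of p, r, h used exactly once
affine: ✓ — none of p, r, h used more than once
relevant: ✓ — every one of p, r, h appears
unrestricted: ✓ — typability at T3 is all that's needed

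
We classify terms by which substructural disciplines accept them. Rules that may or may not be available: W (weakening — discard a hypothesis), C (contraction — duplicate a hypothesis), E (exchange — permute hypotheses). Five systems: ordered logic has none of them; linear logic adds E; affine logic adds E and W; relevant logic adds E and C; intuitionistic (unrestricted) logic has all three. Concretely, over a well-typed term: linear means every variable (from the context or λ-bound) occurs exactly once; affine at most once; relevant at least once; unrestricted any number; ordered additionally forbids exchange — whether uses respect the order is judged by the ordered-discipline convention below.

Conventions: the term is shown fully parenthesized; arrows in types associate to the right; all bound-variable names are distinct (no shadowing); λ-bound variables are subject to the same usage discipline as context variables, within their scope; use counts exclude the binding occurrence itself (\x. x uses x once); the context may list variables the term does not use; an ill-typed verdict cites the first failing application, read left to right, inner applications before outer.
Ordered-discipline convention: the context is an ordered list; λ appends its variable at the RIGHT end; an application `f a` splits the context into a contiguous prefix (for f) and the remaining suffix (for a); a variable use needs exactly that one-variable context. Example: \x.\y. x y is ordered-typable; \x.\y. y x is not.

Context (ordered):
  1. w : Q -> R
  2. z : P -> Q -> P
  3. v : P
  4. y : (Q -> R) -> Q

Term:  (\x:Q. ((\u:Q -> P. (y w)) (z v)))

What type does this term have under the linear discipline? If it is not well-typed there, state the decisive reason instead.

not well-typed under linear — x, u never used (weakening)
counts: w: 1, z: 1, v: 1, y: 1, x (bound): 0, u (bound): 0
left-to-right use order: y, w, z, v
typing: well-typed at Q -> Q
all disciplines: ordered ✗ | linear ✗ | affine ✓ | relevant ✗ | unrestricted ✓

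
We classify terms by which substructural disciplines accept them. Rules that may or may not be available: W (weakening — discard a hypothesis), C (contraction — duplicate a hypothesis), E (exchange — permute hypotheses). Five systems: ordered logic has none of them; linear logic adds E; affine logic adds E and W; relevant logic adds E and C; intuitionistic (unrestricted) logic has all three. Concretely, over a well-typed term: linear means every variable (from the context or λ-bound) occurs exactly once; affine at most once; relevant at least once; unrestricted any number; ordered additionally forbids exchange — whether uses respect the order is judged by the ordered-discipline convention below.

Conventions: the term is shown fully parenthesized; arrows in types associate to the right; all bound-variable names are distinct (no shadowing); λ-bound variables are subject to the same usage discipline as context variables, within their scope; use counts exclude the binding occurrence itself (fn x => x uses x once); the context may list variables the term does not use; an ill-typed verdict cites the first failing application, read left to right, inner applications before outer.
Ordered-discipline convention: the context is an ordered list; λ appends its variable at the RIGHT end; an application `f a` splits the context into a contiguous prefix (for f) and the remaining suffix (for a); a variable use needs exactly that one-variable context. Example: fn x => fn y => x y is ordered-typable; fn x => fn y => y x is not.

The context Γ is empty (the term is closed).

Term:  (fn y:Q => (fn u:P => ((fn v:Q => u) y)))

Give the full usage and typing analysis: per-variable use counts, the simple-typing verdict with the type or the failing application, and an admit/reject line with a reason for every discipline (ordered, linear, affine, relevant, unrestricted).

use counts: y [bound]: 1; u [bound]: 1; v [bound]: 0
uses in reading order: u, y
typing: ✓ — Q -> P -> P
ordered: ✗, v never used (weakening)
linear: ✗, v never used (weakening)
affine: ✓, none of y, u, v used more than once
relevant: ✗, v never used (weakening)
unrestricted: ✓, well-typed at Q -> P -> P; no restrictions here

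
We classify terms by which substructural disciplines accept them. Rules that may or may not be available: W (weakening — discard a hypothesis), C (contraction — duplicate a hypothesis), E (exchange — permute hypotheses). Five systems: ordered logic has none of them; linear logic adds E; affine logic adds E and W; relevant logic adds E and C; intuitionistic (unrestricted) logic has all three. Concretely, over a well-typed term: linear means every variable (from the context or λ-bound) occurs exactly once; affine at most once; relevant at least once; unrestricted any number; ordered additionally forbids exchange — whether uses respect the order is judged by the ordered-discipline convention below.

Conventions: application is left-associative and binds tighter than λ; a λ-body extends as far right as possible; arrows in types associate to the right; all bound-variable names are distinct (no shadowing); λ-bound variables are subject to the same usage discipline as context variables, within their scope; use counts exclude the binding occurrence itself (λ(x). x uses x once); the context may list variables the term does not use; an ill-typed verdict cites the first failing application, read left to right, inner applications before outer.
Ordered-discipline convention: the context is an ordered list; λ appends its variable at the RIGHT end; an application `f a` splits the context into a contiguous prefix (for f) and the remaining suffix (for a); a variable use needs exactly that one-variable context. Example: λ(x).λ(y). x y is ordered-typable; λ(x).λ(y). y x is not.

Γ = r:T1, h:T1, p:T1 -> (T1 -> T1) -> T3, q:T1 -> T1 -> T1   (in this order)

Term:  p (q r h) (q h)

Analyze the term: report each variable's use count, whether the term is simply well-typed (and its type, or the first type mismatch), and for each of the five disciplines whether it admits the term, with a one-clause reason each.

counts: r=1, h=2, p=1, q=2
order of uses: p, q, r, h, q, h
typing: the term checks, with type T3
ordered ✗ (h ×2, q ×2 used more than once (contraction))
linear ✗ (h ×2, q ×2 used more than once (contraction))
affine ✗ (h ×2, q ×2 used more than once (contraction))
relevant ✓ (every one of r, h, p, q appears)
unrestricted ✓ (well-typed at T3; no restrictions here)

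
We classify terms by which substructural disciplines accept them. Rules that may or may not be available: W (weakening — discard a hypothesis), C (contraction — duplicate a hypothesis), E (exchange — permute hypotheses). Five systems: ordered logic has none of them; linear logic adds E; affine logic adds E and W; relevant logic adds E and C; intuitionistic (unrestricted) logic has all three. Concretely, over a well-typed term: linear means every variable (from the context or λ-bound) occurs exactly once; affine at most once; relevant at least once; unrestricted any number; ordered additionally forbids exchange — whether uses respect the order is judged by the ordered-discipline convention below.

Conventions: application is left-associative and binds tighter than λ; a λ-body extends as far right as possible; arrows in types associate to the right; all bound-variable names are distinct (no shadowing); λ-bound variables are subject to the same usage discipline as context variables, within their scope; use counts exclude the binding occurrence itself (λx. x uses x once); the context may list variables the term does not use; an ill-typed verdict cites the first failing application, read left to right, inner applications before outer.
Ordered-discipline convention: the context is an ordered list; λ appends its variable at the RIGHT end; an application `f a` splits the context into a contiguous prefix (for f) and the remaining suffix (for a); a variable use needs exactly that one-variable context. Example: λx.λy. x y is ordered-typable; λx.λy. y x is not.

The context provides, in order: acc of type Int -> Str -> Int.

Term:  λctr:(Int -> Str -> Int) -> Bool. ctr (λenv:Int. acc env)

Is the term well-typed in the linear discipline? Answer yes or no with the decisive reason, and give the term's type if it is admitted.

yes — acc, ctr, env: one use apiece; term : ((Int -> Str -> Int) -> Bool) -> Bool
counts: acc: 1, ctr [bound]: 1, env [bound]: 1
use order (left to right): ctr, acc, env
typing: the term checks, with type ((Int -> Str -> Int) -> Bool) -> Bool
across the five disciplines: ordered ✗ | linear ✓ | affine ✓ | relevant ✓ | unrestricted ✓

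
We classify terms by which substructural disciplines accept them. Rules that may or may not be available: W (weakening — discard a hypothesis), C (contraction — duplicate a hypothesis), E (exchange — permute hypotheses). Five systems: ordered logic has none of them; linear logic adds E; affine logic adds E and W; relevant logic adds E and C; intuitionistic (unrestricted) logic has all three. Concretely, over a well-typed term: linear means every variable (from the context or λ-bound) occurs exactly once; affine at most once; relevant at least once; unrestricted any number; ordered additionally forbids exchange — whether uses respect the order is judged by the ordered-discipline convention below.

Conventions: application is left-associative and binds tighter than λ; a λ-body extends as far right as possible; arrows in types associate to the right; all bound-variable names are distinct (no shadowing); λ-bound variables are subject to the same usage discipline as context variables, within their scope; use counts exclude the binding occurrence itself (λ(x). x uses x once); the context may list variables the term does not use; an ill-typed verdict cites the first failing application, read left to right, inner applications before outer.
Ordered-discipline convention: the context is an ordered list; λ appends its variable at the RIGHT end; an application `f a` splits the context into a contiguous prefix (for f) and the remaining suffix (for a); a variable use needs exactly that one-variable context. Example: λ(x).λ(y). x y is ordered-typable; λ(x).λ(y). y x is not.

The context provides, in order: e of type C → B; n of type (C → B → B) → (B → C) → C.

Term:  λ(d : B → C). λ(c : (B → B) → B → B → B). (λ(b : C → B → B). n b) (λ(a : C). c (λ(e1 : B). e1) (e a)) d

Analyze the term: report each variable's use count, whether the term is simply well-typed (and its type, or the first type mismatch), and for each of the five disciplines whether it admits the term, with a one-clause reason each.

counts: e: 1, n: 1, d (bound): 1, c (bound): 1, b (bound): 1, a (bound): 1, e1 (bound): 1
order of uses: n, b, c, e1, e, a, d
typing: the term checks, with type (B → C) → ((B → B) → B → B → B) → C
ordered: ✗ — no contiguous prefix/suffix split fits n, b, c, e1, e, a, d
linear: ✓ — e, n, d, c, b, a, e1: one use apiece
affine: ✓ — at most one use each (e, n, d, c, b, a, e1)
relevant: ✓ — e, n, d, c, b, a, e1: all used, weakening unneeded
unrestricted: ✓ — well-typed at (B → C) → ((B → B) → B → B → B) → C; no restrictions here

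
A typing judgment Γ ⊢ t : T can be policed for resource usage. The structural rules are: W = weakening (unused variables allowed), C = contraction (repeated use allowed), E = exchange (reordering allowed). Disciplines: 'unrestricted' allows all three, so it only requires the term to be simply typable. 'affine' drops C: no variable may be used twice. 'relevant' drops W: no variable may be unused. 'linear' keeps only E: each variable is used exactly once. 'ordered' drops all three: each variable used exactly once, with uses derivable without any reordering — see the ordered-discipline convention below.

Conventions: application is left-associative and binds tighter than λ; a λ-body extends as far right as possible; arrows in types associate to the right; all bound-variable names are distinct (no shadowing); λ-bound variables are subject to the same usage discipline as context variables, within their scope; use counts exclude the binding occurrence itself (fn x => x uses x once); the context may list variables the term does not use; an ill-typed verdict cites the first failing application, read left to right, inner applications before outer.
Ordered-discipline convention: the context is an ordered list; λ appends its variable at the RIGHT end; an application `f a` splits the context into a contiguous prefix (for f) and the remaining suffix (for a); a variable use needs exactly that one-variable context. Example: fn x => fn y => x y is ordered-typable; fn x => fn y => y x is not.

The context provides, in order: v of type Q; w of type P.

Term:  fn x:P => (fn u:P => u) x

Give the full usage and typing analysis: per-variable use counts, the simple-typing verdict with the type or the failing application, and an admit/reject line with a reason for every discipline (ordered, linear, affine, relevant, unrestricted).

variable uses: v: 0; w: 0; x (bound): 1; u (bound): 1
use order (left to right): u, x
typing: the term checks, with type P → P
ordered: ✗, v, w never used (weakening)
linear: ✗, v, w never used (weakening)
affine: ✓, v, w, x, u: no repeats, contraction unneeded
relevant: ✗, v, w never used (weakening)
unrestricted: ✓, simply typable at P → P; W, C, E all held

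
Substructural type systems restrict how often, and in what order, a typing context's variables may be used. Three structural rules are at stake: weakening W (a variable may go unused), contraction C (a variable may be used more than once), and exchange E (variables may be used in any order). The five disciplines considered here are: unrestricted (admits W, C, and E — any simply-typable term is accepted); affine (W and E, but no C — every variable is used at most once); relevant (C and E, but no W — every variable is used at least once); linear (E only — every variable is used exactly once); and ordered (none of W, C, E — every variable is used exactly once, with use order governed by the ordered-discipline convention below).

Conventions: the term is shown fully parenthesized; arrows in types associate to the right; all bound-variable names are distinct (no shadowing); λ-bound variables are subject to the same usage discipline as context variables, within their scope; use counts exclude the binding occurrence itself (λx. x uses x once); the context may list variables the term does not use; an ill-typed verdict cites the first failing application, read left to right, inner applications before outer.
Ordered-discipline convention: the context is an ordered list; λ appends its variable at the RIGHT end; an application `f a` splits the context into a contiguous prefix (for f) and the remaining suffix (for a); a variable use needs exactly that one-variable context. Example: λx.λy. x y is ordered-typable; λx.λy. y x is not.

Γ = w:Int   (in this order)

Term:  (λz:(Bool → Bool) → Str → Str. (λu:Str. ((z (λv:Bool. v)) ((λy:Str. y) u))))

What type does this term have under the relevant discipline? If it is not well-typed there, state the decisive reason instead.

not well-typed under relevant — w left unused
counts: w: 0, z (λ-bound): 1, u (λ-bound): 1, v (λ-bound): 1, y (λ-bound): 1
uses in reading order: z, v, y, u
typing: well-typed — term : ((Bool → Bool) → Str → Str) → Str → Str
per-discipline verdicts: ordered ✗ · linear ✗ · affine ✓ · relevant ✗ · unrestricted ✓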